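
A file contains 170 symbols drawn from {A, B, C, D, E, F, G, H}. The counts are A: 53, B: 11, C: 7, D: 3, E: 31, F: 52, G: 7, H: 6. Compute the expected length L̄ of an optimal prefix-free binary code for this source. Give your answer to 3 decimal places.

2.453 bits/symbol

Probabilities are the counts divided by 170.
Repeatedly combine the two least-probable nodes; the expected code length is the sum of the merged weights.
merge 3/170 + 3/85 → 9/170
merge 7/170 + 7/170 → 7/85
merge 9/170 + 11/170 → 2/17
merge 7/85 + 2/17 → 1/5
merge 31/170 + 1/5 → 13/34
merge 26/85 + 53/170 → 21/34
merge 13/34 + 21/34 → 1
L = 9/170 + 7/85 + 2/17 + 1/5 + 13/34 + 21/34 + 1 = 417/170 ≈ 2.453 bits/symbol.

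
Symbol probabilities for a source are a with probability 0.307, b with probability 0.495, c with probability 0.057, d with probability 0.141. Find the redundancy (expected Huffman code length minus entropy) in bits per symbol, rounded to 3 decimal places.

0.044 bits

Entropy H = −Σ p log₂ p ≈ 1.6593 bits.
Huffman merges: 57/1000+141/1000→99/500; 99/500+307/1000→101/200; 99/200+101/200→1. L = 1703/1000 ≈ 1.7030.
L − H = 1.7030 − 1.6593 = 0.044 bits.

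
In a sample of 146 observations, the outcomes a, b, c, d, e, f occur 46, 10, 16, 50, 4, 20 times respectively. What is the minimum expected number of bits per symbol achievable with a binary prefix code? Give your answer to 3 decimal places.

2.301 bits/symbol

Probabilities are the counts divided by 146.
Repeatedly combine the two least-probable nodes; the expected code length is the sum of the merged weights.
merge 2/73 + 5/73 → 7/73
merge 7/73 + 8/73 → 15/73
merge 10/73 + 15/73 → 25/73
merge 23/73 + 25/73 → 48/73
merge 25/73 + 48/73 → 1
L = 7/73 + 15/73 + 25/73 + 48/73 + 1 = 168/73 ≈ 2.301 bits/symbol.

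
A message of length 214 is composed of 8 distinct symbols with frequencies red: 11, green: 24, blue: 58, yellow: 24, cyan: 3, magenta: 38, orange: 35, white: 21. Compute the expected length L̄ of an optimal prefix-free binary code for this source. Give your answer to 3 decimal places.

Probabilities are the counts divided by 214.
Repeatedly combine the two least-probable nodes; the expected code length is the sum of the merged weights.
merge 3/214 + 11/214 → 7/107
merge 7/107 + 21/214 → 35/214
merge 12/107 + 12/107 → 24/107
merge 35/214 + 35/214 → 35/107
merge 19/107 + 24/107 → 43/107
merge 29/107 + 35/107 → 64/107
merge 43/107 + 64/107 → 1
L = 7/107 + 35/214 + 24/107 + 35/107 + 43/107 + 64/107 + 1 = 595/214 ≈ 2.780 bits/symbol.

2.780 bits/symbol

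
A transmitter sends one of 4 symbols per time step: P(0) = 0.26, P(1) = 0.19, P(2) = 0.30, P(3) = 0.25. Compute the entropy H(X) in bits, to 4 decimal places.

1.9816 bits

H = −Σ pᵢ log₂ pᵢ.
−0.26·log₂(0.26) = 0.5053
−0.19·log₂(0.19) = 0.4552
−0.30·log₂(0.30) = 0.5211
−0.25·log₂(0.25) = 0.5000
Sum ≈ 1.9816 → 1.9816 bits.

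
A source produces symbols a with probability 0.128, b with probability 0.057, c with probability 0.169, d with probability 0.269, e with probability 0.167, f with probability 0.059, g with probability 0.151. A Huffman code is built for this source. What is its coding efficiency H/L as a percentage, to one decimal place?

98.7%

Entropy H = −Σ p log₂ p ≈ 2.6422 bits.
Huffman merges: 57/1000+59/1000→29/250; 29/250+16/125→61/250; 151/1000+167/1000→159/500; 169/1000+61/250→413/1000; 269/1000+159/500→587/1000; 413/1000+587/1000→1. L = 1339/500 ≈ 2.6780.
Efficiency = H/L = 2.6422/2.6780 = 98.7%.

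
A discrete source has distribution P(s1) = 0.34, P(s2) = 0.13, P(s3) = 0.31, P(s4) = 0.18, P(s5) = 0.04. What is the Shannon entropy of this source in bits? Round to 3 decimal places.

2.067 bits

H = −Σ pᵢ log₂ pᵢ.
−0.34·log₂(0.34) = 0.5292
−0.13·log₂(0.13) = 0.3826
−0.31·log₂(0.31) = 0.5238
−0.18·log₂(0.18) = 0.4453
−0.04·log₂(0.04) = 0.1858
Sum ≈ 2.0667 → 2.067 bits.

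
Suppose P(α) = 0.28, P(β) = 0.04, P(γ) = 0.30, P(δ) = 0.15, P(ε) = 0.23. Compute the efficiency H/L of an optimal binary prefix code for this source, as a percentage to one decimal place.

96.8%

Entropy H = −Σ p log₂ p ≈ 2.1193 bits.
Huffman merges: 1/25+3/20→19/100; 19/100+23/100→21/50; 7/25+3/10→29/50; 21/50+29/50→1. L = 219/100 ≈ 2.1900.
Efficiency = H/L = 2.1193/2.1900 = 96.8%.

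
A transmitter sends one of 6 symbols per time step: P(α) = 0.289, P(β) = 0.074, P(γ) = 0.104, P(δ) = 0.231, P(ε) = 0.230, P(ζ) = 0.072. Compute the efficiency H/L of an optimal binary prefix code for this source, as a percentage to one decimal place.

99.5%

Entropy H = −Σ p log₂ p ≈ 2.3844 bits.
Huffman merges: 9/125+37/500→73/500; 13/125+73/500→1/4; 23/100+231/1000→461/1000; 1/4+289/1000→539/1000; 461/1000+539/1000→1. L = 599/250 ≈ 2.3960.
Efficiency = H/L = 2.3844/2.3960 = 99.5%.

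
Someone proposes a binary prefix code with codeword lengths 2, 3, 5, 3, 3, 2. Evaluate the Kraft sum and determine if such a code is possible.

With common denominator 2^5 = 32: Σ 2^(−ℓᵢ) = 8/32 + 4/32 + 1/32 + 4/32 + 4/32 + 8/32 = 29/32 = 0.90625.
Kraft's inequality requires Σ ≤ 1; here Σ = 0.90625 ≤ 1, so such a prefix code exists.

0.90625; yes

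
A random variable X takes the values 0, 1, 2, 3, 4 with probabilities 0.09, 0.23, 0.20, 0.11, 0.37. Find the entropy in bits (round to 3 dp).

2.146 bits

H = −Σ pᵢ log₂ pᵢ.
−0.09·log₂(0.09) = 0.3127
−0.23·log₂(0.23) = 0.4877
−0.20·log₂(0.20) = 0.4644
−0.11·log₂(0.11) = 0.3503
−0.37·log₂(0.37) = 0.5307
Sum ≈ 2.1457 → 2.146 bits.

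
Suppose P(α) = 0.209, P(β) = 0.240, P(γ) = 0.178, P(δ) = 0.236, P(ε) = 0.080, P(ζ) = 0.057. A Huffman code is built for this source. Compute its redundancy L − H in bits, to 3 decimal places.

0.024 bits

Entropy H = −Σ p log₂ p ≈ 2.4281 bits.
Huffman merges: 57/1000+2/25→137/1000; 137/1000+89/500→63/200; 209/1000+59/250→89/200; 6/25+63/200→111/200; 89/200+111/200→1. L = 613/250 ≈ 2.4520.
L − H = 2.4520 − 2.4281 = 0.024 bits.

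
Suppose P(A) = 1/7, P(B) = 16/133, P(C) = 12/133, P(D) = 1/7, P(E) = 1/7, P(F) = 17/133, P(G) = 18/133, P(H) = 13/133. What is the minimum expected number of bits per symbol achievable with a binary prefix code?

3 bits/symbol

Repeatedly combine the two least-probable nodes; the expected code length is the sum of the merged weights.
merge 12/133 + 13/133 → 25/133
merge 16/133 + 17/133 → 33/133
merge 18/133 + 1/7 → 37/133
merge 1/7 + 1/7 → 2/7
merge 25/133 + 33/133 → 58/133
merge 37/133 + 2/7 → 75/133
merge 58/133 + 75/133 → 1
L = 25/133 + 33/133 + 37/133 + 2/7 + 58/133 + 75/133 + 1 = 3 bits/symbol.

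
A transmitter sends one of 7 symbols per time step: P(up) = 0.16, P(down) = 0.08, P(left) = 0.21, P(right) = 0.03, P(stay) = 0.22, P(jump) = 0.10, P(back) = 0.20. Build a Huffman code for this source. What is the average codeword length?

Repeatedly combine the two least-probable nodes; the expected code length is the sum of the merged weights.
merge 3/100 + 2/25 → 11/100
merge 1/10 + 11/100 → 21/100
merge 4/25 + 1/5 → 9/25
merge 21/100 + 21/100 → 21/50
merge 11/50 + 9/25 → 29/50
merge 21/50 + 29/50 → 1
L = 11/100 + 21/100 + 9/25 + 21/50 + 29/50 + 1 = 67/25 = 2.68 bits/symbol.

2.68 bits/symbol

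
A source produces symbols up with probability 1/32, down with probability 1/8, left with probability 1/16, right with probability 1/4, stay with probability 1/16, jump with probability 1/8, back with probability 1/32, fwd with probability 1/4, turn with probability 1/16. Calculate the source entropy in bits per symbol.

2.8125 bits

Each probability is a power of 1/2, so log₂(1/p) is an integer.
H = Σ p·log₂(1/p) = 1/32·5 + 1/8·3 + 1/16·4 + 1/4·2 + 1/16·4 + 1/8·3 + 1/32·5 + 1/4·2 + 1/16·4 = 2.8125 bits.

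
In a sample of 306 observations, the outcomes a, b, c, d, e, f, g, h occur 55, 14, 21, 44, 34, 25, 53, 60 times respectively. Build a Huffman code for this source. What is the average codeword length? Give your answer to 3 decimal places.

Probabilities are the counts divided by 306.
Repeatedly combine the two least-probable nodes; the expected code length is the sum of the merged weights.
merge 7/153 + 7/102 → 35/306
merge 25/306 + 1/9 → 59/306
merge 35/306 + 22/153 → 79/306
merge 53/306 + 55/306 → 6/17
merge 59/306 + 10/51 → 7/18
merge 79/306 + 6/17 → 11/18
merge 7/18 + 11/18 → 1
L = 35/306 + 59/306 + 79/306 + 6/17 + 7/18 + 11/18 + 1 = 893/306 ≈ 2.918 bits/symbol.

2.918 bits/symbol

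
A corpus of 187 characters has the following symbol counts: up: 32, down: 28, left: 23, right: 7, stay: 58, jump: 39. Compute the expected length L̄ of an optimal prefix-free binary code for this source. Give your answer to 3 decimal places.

Probabilities are the counts divided by 187.
Repeatedly combine the two least-probable nodes; the expected code length is the sum of the merged weights.
merge 7/187 + 23/187 → 30/187
merge 28/187 + 30/187 → 58/187
merge 32/187 + 39/187 → 71/187
merge 58/187 + 58/187 → 116/187
merge 71/187 + 116/187 → 1
L = 30/187 + 58/187 + 71/187 + 116/187 + 1 = 42/17 ≈ 2.471 bits/symbol.

2.471 bits/symbol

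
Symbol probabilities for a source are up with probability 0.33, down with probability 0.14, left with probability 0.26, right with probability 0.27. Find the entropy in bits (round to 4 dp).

1.9402 bits

H = −Σ pᵢ log₂ pᵢ.
−0.33·log₂(0.33) = 0.5278
−0.14·log₂(0.14) = 0.3971
−0.26·log₂(0.26) = 0.5053
−0.27·log₂(0.27) = 0.5100
Sum ≈ 1.9402 → 1.9402 bits.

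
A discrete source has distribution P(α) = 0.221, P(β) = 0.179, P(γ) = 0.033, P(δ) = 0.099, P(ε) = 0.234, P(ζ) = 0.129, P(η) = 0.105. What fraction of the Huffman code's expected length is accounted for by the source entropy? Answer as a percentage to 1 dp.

98.3%

Entropy H = −Σ p log₂ p ≈ 2.6312 bits.
Huffman merges: 33/1000+99/1000→33/250; 21/200+129/1000→117/500; 33/250+179/1000→311/1000; 221/1000+117/500→91/200; 117/500+311/1000→109/200; 91/200+109/200→1. L = 2677/1000 ≈ 2.6770.
Efficiency = H/L = 2.6312/2.6770 = 98.3%.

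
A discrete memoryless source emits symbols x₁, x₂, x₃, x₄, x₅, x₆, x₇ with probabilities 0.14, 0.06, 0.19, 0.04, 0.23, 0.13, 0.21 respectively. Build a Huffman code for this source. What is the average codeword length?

Repeatedly combine the two least-probable nodes; the expected code length is the sum of the merged weights.
merge 1/25 + 3/50 → 1/10
merge 1/10 + 13/100 → 23/100
merge 7/50 + 19/100 → 33/100
merge 21/100 + 23/100 → 11/25
merge 23/100 + 33/100 → 14/25
merge 11/25 + 14/25 → 1
L = 1/10 + 23/100 + 33/100 + 11/25 + 14/25 + 1 = 133/50 = 2.66 bits/symbol.

2.66 bits/symbol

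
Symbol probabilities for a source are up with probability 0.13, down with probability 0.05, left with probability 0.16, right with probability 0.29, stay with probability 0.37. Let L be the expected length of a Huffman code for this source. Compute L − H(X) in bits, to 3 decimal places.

0.080 bits

Entropy H = −Σ p log₂ p ≈ 2.0704 bits.
Huffman merges: 1/20+13/100→9/50; 4/25+9/50→17/50; 29/100+17/50→63/100; 37/100+63/100→1. L = 43/20 ≈ 2.1500.
L − H = 2.1500 − 2.0704 = 0.080 bits.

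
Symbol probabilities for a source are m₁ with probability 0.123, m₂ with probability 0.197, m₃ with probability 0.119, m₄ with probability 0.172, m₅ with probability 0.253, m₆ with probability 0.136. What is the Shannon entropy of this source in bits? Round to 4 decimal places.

2.5289 bits

H = −Σ pᵢ log₂ pᵢ.
−0.123·log₂(0.123) = 0.3719
−0.197·log₂(0.197) = 0.4617
−0.119·log₂(0.119) = 0.3654
−0.172·log₂(0.172) = 0.4368
−0.253·log₂(0.253) = 0.5016
−0.136·log₂(0.136) = 0.3915
Sum ≈ 2.5289 → 2.5289 bits.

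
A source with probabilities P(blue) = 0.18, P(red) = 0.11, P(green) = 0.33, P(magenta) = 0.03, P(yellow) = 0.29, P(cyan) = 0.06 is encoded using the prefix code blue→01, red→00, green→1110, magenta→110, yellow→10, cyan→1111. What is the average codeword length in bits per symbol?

L̄ = Σ pᵢ·ℓᵢ = 0.18·2 + 0.11·2 + 0.33·4 + 0.03·3 + 0.29·2 + 0.06·4 = 2.81 bits/symbol.

2.81 bits/symbol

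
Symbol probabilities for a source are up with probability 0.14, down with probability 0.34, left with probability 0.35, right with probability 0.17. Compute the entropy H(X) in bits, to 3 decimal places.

1.891 bits

H = −Σ pᵢ log₂ pᵢ.
−0.14·log₂(0.14) = 0.3971
−0.34·log₂(0.34) = 0.5292
−0.35·log₂(0.35) = 0.5301
−0.17·log₂(0.17) = 0.4346
Sum ≈ 1.8910 → 1.891 bits.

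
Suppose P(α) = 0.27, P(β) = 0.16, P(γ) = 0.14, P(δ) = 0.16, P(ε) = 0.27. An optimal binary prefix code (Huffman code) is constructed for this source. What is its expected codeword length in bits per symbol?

Repeatedly combine the two least-probable nodes; the expected code length is the sum of the merged weights.
merge 7/50 + 4/25 → 3/10
merge 4/25 + 27/100 → 43/100
merge 27/100 + 3/10 → 57/100
merge 43/100 + 57/100 → 1
L = 3/10 + 43/100 + 57/100 + 1 = 23/10 = 2.3 bits/symbol.

2.3 bits/symbol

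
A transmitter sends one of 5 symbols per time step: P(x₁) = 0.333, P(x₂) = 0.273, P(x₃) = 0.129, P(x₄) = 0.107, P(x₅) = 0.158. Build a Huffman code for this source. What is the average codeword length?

Repeatedly combine the two least-probable nodes; the expected code length is the sum of the merged weights.
merge 107/1000 + 129/1000 → 59/250
merge 79/500 + 59/250 → 197/500
merge 273/1000 + 333/1000 → 303/500
merge 197/500 + 303/500 → 1
L = 59/250 + 197/500 + 303/500 + 1 = 559/250 = 2.236 bits/symbol.

2.236 bits/symbol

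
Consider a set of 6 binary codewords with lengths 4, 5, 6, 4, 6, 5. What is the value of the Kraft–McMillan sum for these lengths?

0.21875

With common denominator 2^6 = 64: Σ 2^(−ℓᵢ) = 4/64 + 2/64 + 1/64 + 4/64 + 1/64 + 2/64 = 14/64 = 0.21875.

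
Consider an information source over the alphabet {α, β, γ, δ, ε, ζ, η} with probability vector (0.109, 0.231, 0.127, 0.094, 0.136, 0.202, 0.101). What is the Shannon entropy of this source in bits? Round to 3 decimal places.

2.727 bits

H = −Σ pᵢ log₂ pᵢ.
−0.109·log₂(0.109) = 0.3485
−0.231·log₂(0.231) = 0.4883
−0.127·log₂(0.127) = 0.3781
−0.094·log₂(0.094) = 0.3207
−0.136·log₂(0.136) = 0.3915
−0.202·log₂(0.202) = 0.4661
−0.101·log₂(0.101) = 0.3341
Sum ≈ 2.7273 → 2.727 bits.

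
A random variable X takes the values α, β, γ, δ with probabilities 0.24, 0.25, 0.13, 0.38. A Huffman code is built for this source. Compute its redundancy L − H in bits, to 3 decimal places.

Entropy H = −Σ p log₂ p ≈ 1.9072 bits.
Huffman merges: 13/100+6/25→37/100; 1/4+37/100→31/50; 19/50+31/50→1. L = 199/100 ≈ 1.9900.
L − H = 1.9900 − 1.9072 = 0.083 bits.

0.083 bits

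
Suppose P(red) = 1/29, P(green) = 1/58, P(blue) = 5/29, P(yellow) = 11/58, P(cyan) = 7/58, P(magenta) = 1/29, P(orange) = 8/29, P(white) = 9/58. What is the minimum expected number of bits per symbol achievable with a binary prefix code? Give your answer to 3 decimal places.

2.672 bits/symbol

Repeatedly combine the two least-probable nodes; the expected code length is the sum of the merged weights.
merge 1/58 + 1/29 → 3/58
merge 1/29 + 3/58 → 5/58
merge 5/58 + 7/58 → 6/29
merge 9/58 + 5/29 → 19/58
merge 11/58 + 6/29 → 23/58
merge 8/29 + 19/58 → 35/58
merge 23/58 + 35/58 → 1
L = 3/58 + 5/58 + 6/29 + 19/58 + 23/58 + 35/58 + 1 = 155/58 ≈ 2.672 bits/symbol.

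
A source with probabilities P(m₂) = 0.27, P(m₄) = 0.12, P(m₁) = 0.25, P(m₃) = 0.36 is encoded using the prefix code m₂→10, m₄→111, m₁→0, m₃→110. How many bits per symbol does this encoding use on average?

2.23 bits/symbol

L̄ = Σ pᵢ·ℓᵢ = 0.27·2 + 0.12·3 + 0.25·1 + 0.36·3 = 2.23 bits/symbol.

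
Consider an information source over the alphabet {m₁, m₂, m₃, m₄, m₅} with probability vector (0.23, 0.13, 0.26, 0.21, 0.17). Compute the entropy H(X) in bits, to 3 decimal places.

H = −Σ pᵢ log₂ pᵢ.
−0.23·log₂(0.23) = 0.4877
−0.13·log₂(0.13) = 0.3826
−0.26·log₂(0.26) = 0.5053
−0.21·log₂(0.21) = 0.4728
−0.17·log₂(0.17) = 0.4346
Sum ≈ 2.2830 → 2.283 bits.

2.283 bits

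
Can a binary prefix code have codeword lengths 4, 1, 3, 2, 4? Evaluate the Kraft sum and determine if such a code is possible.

With common denominator 2^4 = 16: Σ 2^(−ℓᵢ) = 1/16 + 8/16 + 2/16 + 4/16 + 1/16 = 16/16 = 1.
Kraft's inequality requires Σ ≤ 1; here Σ = 1 ≤ 1, so such a prefix code exists.

1; yes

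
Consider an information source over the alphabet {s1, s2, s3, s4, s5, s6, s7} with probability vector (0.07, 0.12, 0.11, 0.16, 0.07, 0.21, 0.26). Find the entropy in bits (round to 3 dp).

2.656 bits

H = −Σ pᵢ log₂ pᵢ.
−0.07·log₂(0.07) = 0.2686
−0.12·log₂(0.12) = 0.3671
−0.11·log₂(0.11) = 0.3503
−0.16·log₂(0.16) = 0.4230
−0.07·log₂(0.07) = 0.2686
−0.21·log₂(0.21) = 0.4728
−0.26·log₂(0.26) = 0.5053
Sum ≈ 2.6556 → 2.656 bits.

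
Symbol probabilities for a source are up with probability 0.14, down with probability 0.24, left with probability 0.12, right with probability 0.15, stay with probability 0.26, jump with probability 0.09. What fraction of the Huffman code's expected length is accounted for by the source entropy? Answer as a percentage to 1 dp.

Entropy H = −Σ p log₂ p ≈ 2.4868 bits.
Huffman merges: 9/100+3/25→21/100; 7/50+3/20→29/100; 21/100+6/25→9/20; 13/50+29/100→11/20; 9/20+11/20→1. L = 5/2 ≈ 2.5000.
Efficiency = H/L = 2.4868/2.5000 = 99.5%.

99.5%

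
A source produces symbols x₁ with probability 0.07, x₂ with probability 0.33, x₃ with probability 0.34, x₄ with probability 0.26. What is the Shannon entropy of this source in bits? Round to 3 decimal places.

H = −Σ pᵢ log₂ pᵢ.
−0.07·log₂(0.07) = 0.2686
−0.33·log₂(0.33) = 0.5278
−0.34·log₂(0.34) = 0.5292
−0.26·log₂(0.26) = 0.5053
Sum ≈ 1.8308 → 1.831 bits.

1.831 bits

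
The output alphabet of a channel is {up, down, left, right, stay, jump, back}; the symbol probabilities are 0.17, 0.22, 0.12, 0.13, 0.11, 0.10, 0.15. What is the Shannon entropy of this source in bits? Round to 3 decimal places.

H = −Σ pᵢ log₂ pᵢ.
−0.17·log₂(0.17) = 0.4346
−0.22·log₂(0.22) = 0.4806
−0.12·log₂(0.12) = 0.3671
−0.13·log₂(0.13) = 0.3826
−0.11·log₂(0.11) = 0.3503
−0.10·log₂(0.10) = 0.3322
−0.15·log₂(0.15) = 0.4105
Sum ≈ 2.7579 → 2.758 bits.

2.758 bits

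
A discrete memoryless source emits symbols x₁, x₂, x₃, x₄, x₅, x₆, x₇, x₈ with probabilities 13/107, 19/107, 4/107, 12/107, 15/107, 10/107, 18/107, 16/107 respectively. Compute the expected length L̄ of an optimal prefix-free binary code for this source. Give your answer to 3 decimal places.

2.953 bits/symbol

Repeatedly combine the two least-probable nodes; the expected code length is the sum of the merged weights.
merge 4/107 + 10/107 → 14/107
merge 12/107 + 13/107 → 25/107
merge 14/107 + 15/107 → 29/107
merge 16/107 + 18/107 → 34/107
merge 19/107 + 25/107 → 44/107
merge 29/107 + 34/107 → 63/107
merge 44/107 + 63/107 → 1
L = 14/107 + 25/107 + 29/107 + 34/107 + 44/107 + 63/107 + 1 = 316/107 ≈ 2.953 bits/symbol.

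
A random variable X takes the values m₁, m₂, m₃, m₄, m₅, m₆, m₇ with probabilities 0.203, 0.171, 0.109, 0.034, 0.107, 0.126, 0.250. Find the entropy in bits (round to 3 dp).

2.639 bits

H = −Σ pᵢ log₂ pᵢ.
−0.203·log₂(0.203) = 0.4670
−0.171·log₂(0.171) = 0.4357
−0.109·log₂(0.109) = 0.3485
−0.034·log₂(0.034) = 0.1659
−0.107·log₂(0.107) = 0.3450
−0.126·log₂(0.126) = 0.3766
−0.250·log₂(0.250) = 0.5000
Sum ≈ 2.6386 → 2.639 bits.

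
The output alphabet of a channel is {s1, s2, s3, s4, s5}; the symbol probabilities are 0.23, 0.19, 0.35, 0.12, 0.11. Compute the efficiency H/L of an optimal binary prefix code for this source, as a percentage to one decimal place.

Entropy H = −Σ p log₂ p ≈ 2.1903 bits.
Huffman merges: 11/100+3/25→23/100; 19/100+23/100→21/50; 23/100+7/20→29/50; 21/50+29/50→1. L = 223/100 ≈ 2.2300.
Efficiency = H/L = 2.1903/2.2300 = 98.2%.

98.2%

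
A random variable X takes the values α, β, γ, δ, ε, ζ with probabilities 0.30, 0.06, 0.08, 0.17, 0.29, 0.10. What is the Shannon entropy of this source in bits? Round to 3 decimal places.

2.341 bits

H = −Σ pᵢ log₂ pᵢ.
−0.30·log₂(0.30) = 0.5211
−0.06·log₂(0.06) = 0.2435
−0.08·log₂(0.08) = 0.2915
−0.17·log₂(0.17) = 0.4346
−0.29·log₂(0.29) = 0.5179
−0.10·log₂(0.10) = 0.3322
Sum ≈ 2.3408 → 2.341 bits.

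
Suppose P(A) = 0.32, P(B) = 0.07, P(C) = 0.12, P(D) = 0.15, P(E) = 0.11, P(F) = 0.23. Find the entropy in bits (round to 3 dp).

H = −Σ pᵢ log₂ pᵢ.
−0.32·log₂(0.32) = 0.5260
−0.07·log₂(0.07) = 0.2686
−0.12·log₂(0.12) = 0.3671
−0.15·log₂(0.15) = 0.4105
−0.11·log₂(0.11) = 0.3503
−0.23·log₂(0.23) = 0.4877
Sum ≈ 2.4102 → 2.410 bits.

2.410 bits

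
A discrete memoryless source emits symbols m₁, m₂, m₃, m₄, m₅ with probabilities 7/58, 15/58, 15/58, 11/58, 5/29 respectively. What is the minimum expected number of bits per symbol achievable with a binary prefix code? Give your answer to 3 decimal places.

Repeatedly combine the two least-probable nodes; the expected code length is the sum of the merged weights.
merge 7/58 + 5/29 → 17/58
merge 11/58 + 15/58 → 13/29
merge 15/58 + 17/58 → 16/29
merge 13/29 + 16/29 → 1
L = 17/58 + 13/29 + 16/29 + 1 = 133/58 ≈ 2.293 bits/symbol.

2.293 bits/symbol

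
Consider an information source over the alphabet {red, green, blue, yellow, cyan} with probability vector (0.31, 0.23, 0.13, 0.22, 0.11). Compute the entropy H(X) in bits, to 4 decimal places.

2.2250 bits

H = −Σ pᵢ log₂ pᵢ.
−0.31·log₂(0.31) = 0.5238
−0.23·log₂(0.23) = 0.4877
−0.13·log₂(0.13) = 0.3826
−0.22·log₂(0.22) = 0.4806
−0.11·log₂(0.11) = 0.3503
Sum ≈ 2.2250 → 2.2250 bits.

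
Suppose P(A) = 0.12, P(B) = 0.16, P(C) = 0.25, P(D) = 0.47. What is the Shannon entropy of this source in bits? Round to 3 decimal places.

H = −Σ pᵢ log₂ pᵢ.
−0.12·log₂(0.12) = 0.3671
−0.16·log₂(0.16) = 0.4230
−0.25·log₂(0.25) = 0.5000
−0.47·log₂(0.47) = 0.5120
Sum ≈ 1.8020 → 1.802 bits.

1.802 bits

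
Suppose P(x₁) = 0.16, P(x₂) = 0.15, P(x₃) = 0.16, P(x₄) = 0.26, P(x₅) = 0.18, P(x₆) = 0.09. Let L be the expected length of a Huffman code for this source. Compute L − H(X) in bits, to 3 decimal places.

Entropy H = −Σ p log₂ p ≈ 2.5198 bits.
Huffman merges: 9/100+3/20→6/25; 4/25+4/25→8/25; 9/50+6/25→21/50; 13/50+8/25→29/50; 21/50+29/50→1. L = 64/25 ≈ 2.5600.
L − H = 2.5600 − 2.5198 = 0.040 bits.

0.040 bits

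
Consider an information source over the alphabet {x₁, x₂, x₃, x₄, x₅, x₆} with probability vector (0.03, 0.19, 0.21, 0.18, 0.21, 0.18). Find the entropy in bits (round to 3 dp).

2.443 bits

H = −Σ pᵢ log₂ pᵢ.
−0.03·log₂(0.03) = 0.1518
−0.19·log₂(0.19) = 0.4552
−0.21·log₂(0.21) = 0.4728
−0.18·log₂(0.18) = 0.4453
−0.21·log₂(0.21) = 0.4728
−0.18·log₂(0.18) = 0.4453
Sum ≈ 2.4433 → 2.443 bits.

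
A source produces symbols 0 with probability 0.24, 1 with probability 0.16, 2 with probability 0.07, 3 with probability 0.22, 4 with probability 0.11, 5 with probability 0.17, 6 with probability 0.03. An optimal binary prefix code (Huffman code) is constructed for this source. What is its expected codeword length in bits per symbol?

Repeatedly combine the two least-probable nodes; the expected code length is the sum of the merged weights.
merge 3/100 + 7/100 → 1/10
merge 1/10 + 11/100 → 21/100
merge 4/25 + 17/100 → 33/100
merge 21/100 + 11/50 → 43/100
merge 6/25 + 33/100 → 57/100
merge 43/100 + 57/100 → 1
L = 1/10 + 21/100 + 33/100 + 43/100 + 57/100 + 1 = 66/25 = 2.64 bits/symbol.

2.64 bits/symbol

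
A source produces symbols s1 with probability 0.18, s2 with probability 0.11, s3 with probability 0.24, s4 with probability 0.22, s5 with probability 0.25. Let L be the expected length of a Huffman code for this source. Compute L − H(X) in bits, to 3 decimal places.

Entropy H = −Σ p log₂ p ≈ 2.2703 bits.
Huffman merges: 11/100+9/50→29/100; 11/50+6/25→23/50; 1/4+29/100→27/50; 23/50+27/50→1. L = 229/100 ≈ 2.2900.
L − H = 2.2900 − 2.2703 = 0.020 bits.

0.020 bits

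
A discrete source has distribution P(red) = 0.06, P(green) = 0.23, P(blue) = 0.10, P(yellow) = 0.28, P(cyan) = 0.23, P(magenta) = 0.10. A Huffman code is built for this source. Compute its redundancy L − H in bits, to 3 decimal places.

0.023 bits

Entropy H = −Σ p log₂ p ≈ 2.3975 bits.
Huffman merges: 3/50+1/10→4/25; 1/10+4/25→13/50; 23/100+23/100→23/50; 13/50+7/25→27/50; 23/50+27/50→1. L = 121/50 ≈ 2.4200.
L − H = 2.4200 − 2.3975 = 0.023 bits.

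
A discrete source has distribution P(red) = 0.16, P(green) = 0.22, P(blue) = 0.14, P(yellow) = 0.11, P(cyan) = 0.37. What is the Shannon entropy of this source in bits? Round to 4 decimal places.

2.1817 bits

H = −Σ pᵢ log₂ pᵢ.
−0.16·log₂(0.16) = 0.4230
−0.22·log₂(0.22) = 0.4806
−0.14·log₂(0.14) = 0.3971
−0.11·log₂(0.11) = 0.3503
−0.37·log₂(0.37) = 0.5307
Sum ≈ 2.1817 → 2.1817 bits.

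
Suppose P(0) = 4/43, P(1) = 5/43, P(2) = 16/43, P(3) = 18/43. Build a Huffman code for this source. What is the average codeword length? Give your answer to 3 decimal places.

1.791 bits/symbol

Repeatedly combine the two least-probable nodes; the expected code length is the sum of the merged weights.
merge 4/43 + 5/43 → 9/43
merge 9/43 + 16/43 → 25/43
merge 18/43 + 25/43 → 1
L = 9/43 + 25/43 + 1 = 77/43 ≈ 1.791 bits/symbol.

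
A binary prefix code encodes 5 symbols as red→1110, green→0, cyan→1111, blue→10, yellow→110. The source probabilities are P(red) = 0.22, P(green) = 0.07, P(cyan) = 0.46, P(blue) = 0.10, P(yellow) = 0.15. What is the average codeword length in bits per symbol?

L̄ = Σ pᵢ·ℓᵢ = 0.22·4 + 0.07·1 + 0.46·4 + 0.10·2 + 0.15·3 = 3.44 bits/symbol.

3.44 bits/symbol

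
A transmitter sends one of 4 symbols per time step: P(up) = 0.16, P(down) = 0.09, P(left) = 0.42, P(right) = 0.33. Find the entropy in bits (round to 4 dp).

H = −Σ pᵢ log₂ pᵢ.
−0.16·log₂(0.16) = 0.4230
−0.09·log₂(0.09) = 0.3127
−0.42·log₂(0.42) = 0.5256
−0.33·log₂(0.33) = 0.5278
Sum ≈ 1.7891 → 1.7891 bits.

1.7891 bits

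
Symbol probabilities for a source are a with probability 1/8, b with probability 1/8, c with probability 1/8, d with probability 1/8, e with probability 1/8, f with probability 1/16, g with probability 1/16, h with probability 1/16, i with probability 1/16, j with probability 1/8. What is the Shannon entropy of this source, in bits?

3.25 bits

Each probability is a power of 1/2, so log₂(1/p) is an integer.
H = Σ p·log₂(1/p) = 1/8·3 + 1/8·3 + 1/8·3 + 1/8·3 + 1/8·3 + 1/16·4 + 1/16·4 + 1/16·4 + 1/16·4 + 1/8·3 = 3.25 bits.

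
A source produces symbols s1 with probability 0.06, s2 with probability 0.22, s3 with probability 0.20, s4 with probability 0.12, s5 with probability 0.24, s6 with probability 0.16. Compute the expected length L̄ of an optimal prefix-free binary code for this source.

2.52 bits/symbol

Repeatedly combine the two least-probable nodes; the expected code length is the sum of the merged weights.
merge 3/50 + 3/25 → 9/50
merge 4/25 + 9/50 → 17/50
merge 1/5 + 11/50 → 21/50
merge 6/25 + 17/50 → 29/50
merge 21/50 + 29/50 → 1
L = 9/50 + 17/50 + 21/50 + 29/50 + 1 = 63/25 = 2.52 bits/symbol.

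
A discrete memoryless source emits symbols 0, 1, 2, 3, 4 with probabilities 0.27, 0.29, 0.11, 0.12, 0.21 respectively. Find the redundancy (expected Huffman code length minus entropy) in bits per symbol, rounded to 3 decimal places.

Entropy H = −Σ p log₂ p ≈ 2.2181 bits.
Huffman merges: 11/100+3/25→23/100; 21/100+23/100→11/25; 27/100+29/100→14/25; 11/25+14/25→1. L = 223/100 ≈ 2.2300.
L − H = 2.2300 − 2.2181 = 0.012 bits.

0.012 bits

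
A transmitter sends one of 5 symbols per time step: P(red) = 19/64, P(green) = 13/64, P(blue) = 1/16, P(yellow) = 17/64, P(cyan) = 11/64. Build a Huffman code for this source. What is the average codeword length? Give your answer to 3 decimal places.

Repeatedly combine the two least-probable nodes; the expected code length is the sum of the merged weights.
merge 1/16 + 11/64 → 15/64
merge 13/64 + 15/64 → 7/16
merge 17/64 + 19/64 → 9/16
merge 7/16 + 9/16 → 1
L = 15/64 + 7/16 + 9/16 + 1 = 143/64 ≈ 2.234 bits/symbol.

2.234 bits/symbol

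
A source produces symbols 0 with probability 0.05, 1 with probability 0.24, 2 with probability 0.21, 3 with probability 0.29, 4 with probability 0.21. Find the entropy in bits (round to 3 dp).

H = −Σ pᵢ log₂ pᵢ.
−0.05·log₂(0.05) = 0.2161
−0.24·log₂(0.24) = 0.4941
−0.21·log₂(0.21) = 0.4728
−0.29·log₂(0.29) = 0.5179
−0.21·log₂(0.21) = 0.4728
Sum ≈ 2.1738 → 2.174 bits.

2.174 bits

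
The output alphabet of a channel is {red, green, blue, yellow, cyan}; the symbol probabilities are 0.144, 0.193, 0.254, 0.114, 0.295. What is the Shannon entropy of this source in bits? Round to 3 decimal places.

H = −Σ pᵢ log₂ pᵢ.
−0.144·log₂(0.144) = 0.4026
−0.193·log₂(0.193) = 0.4581
−0.254·log₂(0.254) = 0.5022
−0.114·log₂(0.114) = 0.3571
−0.295·log₂(0.295) = 0.5196
Sum ≈ 2.2395 → 2.240 bits.

2.240 bits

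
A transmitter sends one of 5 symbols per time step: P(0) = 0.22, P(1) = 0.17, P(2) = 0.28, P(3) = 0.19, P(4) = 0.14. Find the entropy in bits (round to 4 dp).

2.2817 bits

H = −Σ pᵢ log₂ pᵢ.
−0.22·log₂(0.22) = 0.4806
−0.17·log₂(0.17) = 0.4346
−0.28·log₂(0.28) = 0.5142
−0.19·log₂(0.19) = 0.4552
−0.14·log₂(0.14) = 0.3971
Sum ≈ 2.2817 → 2.2817 bits.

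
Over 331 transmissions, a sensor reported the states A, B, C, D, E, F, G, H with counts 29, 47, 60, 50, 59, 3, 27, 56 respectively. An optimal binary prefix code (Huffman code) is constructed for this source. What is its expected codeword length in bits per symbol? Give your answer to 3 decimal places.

2.909 bits/symbol

Probabilities are the counts divided by 331.
Repeatedly combine the two least-probable nodes; the expected code length is the sum of the merged weights.
merge 3/331 + 27/331 → 30/331
merge 29/331 + 30/331 → 59/331
merge 47/331 + 50/331 → 97/331
merge 56/331 + 59/331 → 115/331
merge 59/331 + 60/331 → 119/331
merge 97/331 + 115/331 → 212/331
merge 119/331 + 212/331 → 1
L = 30/331 + 59/331 + 97/331 + 115/331 + 119/331 + 212/331 + 1 = 963/331 ≈ 2.909 bits/symbol.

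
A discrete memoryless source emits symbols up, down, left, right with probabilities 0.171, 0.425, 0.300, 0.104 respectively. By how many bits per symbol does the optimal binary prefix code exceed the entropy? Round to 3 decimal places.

Entropy H = −Σ p log₂ p ≈ 1.8210 bits.
Huffman merges: 13/125+171/1000→11/40; 11/40+3/10→23/40; 17/40+23/40→1. L = 37/20 ≈ 1.8500.
L − H = 1.8500 − 1.8210 = 0.029 bits.

0.029 bits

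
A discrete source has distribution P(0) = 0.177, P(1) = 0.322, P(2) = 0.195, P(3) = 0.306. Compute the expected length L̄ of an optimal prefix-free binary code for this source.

Repeatedly combine the two least-probable nodes; the expected code length is the sum of the merged weights.
merge 177/1000 + 39/200 → 93/250
merge 153/500 + 161/500 → 157/250
merge 93/250 + 157/250 → 1
L = 93/250 + 157/250 + 1 = 2 bits/symbol.

2 bits/symbol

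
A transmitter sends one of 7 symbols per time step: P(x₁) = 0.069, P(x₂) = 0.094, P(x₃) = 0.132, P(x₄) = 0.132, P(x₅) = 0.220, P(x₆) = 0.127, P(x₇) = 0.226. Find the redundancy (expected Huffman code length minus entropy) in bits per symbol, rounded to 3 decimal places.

0.015 bits

Entropy H = −Σ p log₂ p ≈ 2.7016 bits.
Huffman merges: 69/1000+47/500→163/1000; 127/1000+33/250→259/1000; 33/250+163/1000→59/200; 11/50+113/500→223/500; 259/1000+59/200→277/500; 223/500+277/500→1. L = 2717/1000 ≈ 2.7170.
L − H = 2.7170 − 2.7016 = 0.015 bits.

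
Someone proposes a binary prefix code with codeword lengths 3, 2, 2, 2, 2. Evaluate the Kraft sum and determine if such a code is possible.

1.125; no

With common denominator 2^3 = 8: Σ 2^(−ℓᵢ) = 1/8 + 2/8 + 2/8 + 2/8 + 2/8 = 9/8 = 1.125.
Kraft's inequality requires Σ ≤ 1; here Σ = 1.125 > 1, so no such prefix code exists.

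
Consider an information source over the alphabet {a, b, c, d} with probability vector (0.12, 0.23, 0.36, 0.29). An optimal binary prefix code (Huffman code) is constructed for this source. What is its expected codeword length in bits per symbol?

Repeatedly combine the two least-probable nodes; the expected code length is the sum of the merged weights.
merge 3/25 + 23/100 → 7/20
merge 29/100 + 7/20 → 16/25
merge 9/25 + 16/25 → 1
L = 7/20 + 16/25 + 1 = 199/100 = 1.99 bits/symbol.

1.99 bits/symbol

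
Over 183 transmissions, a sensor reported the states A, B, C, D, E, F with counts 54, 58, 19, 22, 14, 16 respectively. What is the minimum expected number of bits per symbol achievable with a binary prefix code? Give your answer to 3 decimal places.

2.388 bits/symbol

Probabilities are the counts divided by 183.
Repeatedly combine the two least-probable nodes; the expected code length is the sum of the merged weights.
merge 14/183 + 16/183 → 10/61
merge 19/183 + 22/183 → 41/183
merge 10/61 + 41/183 → 71/183
merge 18/61 + 58/183 → 112/183
merge 71/183 + 112/183 → 1
L = 10/61 + 41/183 + 71/183 + 112/183 + 1 = 437/183 ≈ 2.388 bits/symbol.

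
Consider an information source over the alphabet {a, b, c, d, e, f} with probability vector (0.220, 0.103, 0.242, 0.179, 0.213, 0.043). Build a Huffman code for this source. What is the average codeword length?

Repeatedly combine the two least-probable nodes; the expected code length is the sum of the merged weights.
merge 43/1000 + 103/1000 → 73/500
merge 73/500 + 179/1000 → 13/40
merge 213/1000 + 11/50 → 433/1000
merge 121/500 + 13/40 → 567/1000
merge 433/1000 + 567/1000 → 1
L = 73/500 + 13/40 + 433/1000 + 567/1000 + 1 = 2471/1000 = 2.471 bits/symbol.

2.471 bits/symbol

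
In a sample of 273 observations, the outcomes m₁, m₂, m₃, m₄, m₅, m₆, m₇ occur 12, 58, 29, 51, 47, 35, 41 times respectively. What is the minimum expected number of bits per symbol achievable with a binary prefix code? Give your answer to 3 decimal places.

Probabilities are the counts divided by 273.
Repeatedly combine the two least-probable nodes; the expected code length is the sum of the merged weights.
merge 4/91 + 29/273 → 41/273
merge 5/39 + 41/273 → 76/273
merge 41/273 + 47/273 → 88/273
merge 17/91 + 58/273 → 109/273
merge 76/273 + 88/273 → 164/273
merge 109/273 + 164/273 → 1
L = 41/273 + 76/273 + 88/273 + 109/273 + 164/273 + 1 = 751/273 ≈ 2.751 bits/symbol.

2.751 bits/symbol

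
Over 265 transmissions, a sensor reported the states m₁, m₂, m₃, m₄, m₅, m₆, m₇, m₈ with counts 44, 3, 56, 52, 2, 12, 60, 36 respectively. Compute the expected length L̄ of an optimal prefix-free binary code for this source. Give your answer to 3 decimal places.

2.645 bits/symbol

Probabilities are the counts divided by 265.
Repeatedly combine the two least-probable nodes; the expected code length is the sum of the merged weights.
merge 2/265 + 3/265 → 1/53
merge 1/53 + 12/265 → 17/265
merge 17/265 + 36/265 → 1/5
merge 44/265 + 52/265 → 96/265
merge 1/5 + 56/265 → 109/265
merge 12/53 + 96/265 → 156/265
merge 109/265 + 156/265 → 1
L = 1/53 + 17/265 + 1/5 + 96/265 + 109/265 + 156/265 + 1 = 701/265 ≈ 2.645 bits/symbol.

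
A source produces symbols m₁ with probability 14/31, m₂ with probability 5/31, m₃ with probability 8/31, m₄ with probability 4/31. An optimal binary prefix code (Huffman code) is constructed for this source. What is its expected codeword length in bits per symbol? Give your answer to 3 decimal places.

1.839 bits/symbol

Repeatedly combine the two least-probable nodes; the expected code length is the sum of the merged weights.
merge 4/31 + 5/31 → 9/31
merge 8/31 + 9/31 → 17/31
merge 14/31 + 17/31 → 1
L = 9/31 + 17/31 + 1 = 57/31 ≈ 1.839 bits/symbol.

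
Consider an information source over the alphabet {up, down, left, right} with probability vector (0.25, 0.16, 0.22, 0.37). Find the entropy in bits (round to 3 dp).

H = −Σ pᵢ log₂ pᵢ.
−0.25·log₂(0.25) = 0.5000
−0.16·log₂(0.16) = 0.4230
−0.22·log₂(0.22) = 0.4806
−0.37·log₂(0.37) = 0.5307
Sum ≈ 1.9343 → 1.934 bits.

1.934 bits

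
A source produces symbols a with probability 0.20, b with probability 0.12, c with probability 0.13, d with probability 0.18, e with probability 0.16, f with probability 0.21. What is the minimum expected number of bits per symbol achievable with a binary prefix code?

Repeatedly combine the two least-probable nodes; the expected code length is the sum of the merged weights.
merge 3/25 + 13/100 → 1/4
merge 4/25 + 9/50 → 17/50
merge 1/5 + 21/100 → 41/100
merge 1/4 + 17/50 → 59/100
merge 41/100 + 59/100 → 1
L = 1/4 + 17/50 + 41/100 + 59/100 + 1 = 259/100 = 2.59 bits/symbol.

2.59 bits/symbol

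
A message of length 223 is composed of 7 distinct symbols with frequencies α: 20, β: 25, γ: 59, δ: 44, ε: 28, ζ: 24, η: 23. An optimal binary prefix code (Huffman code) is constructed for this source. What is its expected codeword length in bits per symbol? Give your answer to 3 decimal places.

Probabilities are the counts divided by 223.
Repeatedly combine the two least-probable nodes; the expected code length is the sum of the merged weights.
merge 20/223 + 23/223 → 43/223
merge 24/223 + 25/223 → 49/223
merge 28/223 + 43/223 → 71/223
merge 44/223 + 49/223 → 93/223
merge 59/223 + 71/223 → 130/223
merge 93/223 + 130/223 → 1
L = 43/223 + 49/223 + 71/223 + 93/223 + 130/223 + 1 = 609/223 ≈ 2.731 bits/symbol.

2.731 bits/symbol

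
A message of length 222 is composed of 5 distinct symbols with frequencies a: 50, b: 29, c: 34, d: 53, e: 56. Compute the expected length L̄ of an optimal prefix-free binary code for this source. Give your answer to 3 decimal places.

2.284 bits/symbol

Probabilities are the counts divided by 222.
Repeatedly combine the two least-probable nodes; the expected code length is the sum of the merged weights.
merge 29/222 + 17/111 → 21/74
merge 25/111 + 53/222 → 103/222
merge 28/111 + 21/74 → 119/222
merge 103/222 + 119/222 → 1
L = 21/74 + 103/222 + 119/222 + 1 = 169/74 ≈ 2.284 bits/symbol.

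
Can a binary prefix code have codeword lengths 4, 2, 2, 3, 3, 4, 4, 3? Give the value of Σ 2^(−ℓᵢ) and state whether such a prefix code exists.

1.0625; no

With common denominator 2^4 = 16: Σ 2^(−ℓᵢ) = 1/16 + 4/16 + 4/16 + 2/16 + 2/16 + 1/16 + 1/16 + 2/16 = 17/16 = 1.0625.
Kraft's inequality requires Σ ≤ 1; here Σ = 1.0625 > 1, so no such prefix code exists.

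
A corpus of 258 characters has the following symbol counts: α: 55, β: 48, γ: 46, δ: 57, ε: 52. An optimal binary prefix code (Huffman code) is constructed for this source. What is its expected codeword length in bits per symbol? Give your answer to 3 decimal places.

2.364 bits/symbol

Probabilities are the counts divided by 258.
Repeatedly combine the two least-probable nodes; the expected code length is the sum of the merged weights.
merge 23/129 + 8/43 → 47/129
merge 26/129 + 55/258 → 107/258
merge 19/86 + 47/129 → 151/258
merge 107/258 + 151/258 → 1
L = 47/129 + 107/258 + 151/258 + 1 = 305/129 ≈ 2.364 bits/symbol.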